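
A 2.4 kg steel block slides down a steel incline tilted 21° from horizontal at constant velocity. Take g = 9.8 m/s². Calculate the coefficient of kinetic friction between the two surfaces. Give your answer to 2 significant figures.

At constant velocity the net force along the incline is zero: mg sin 21° = μ mg cos 21°.
So μ = tan 21° = 0.3584 / 0.9336 = 0.3839.

0.38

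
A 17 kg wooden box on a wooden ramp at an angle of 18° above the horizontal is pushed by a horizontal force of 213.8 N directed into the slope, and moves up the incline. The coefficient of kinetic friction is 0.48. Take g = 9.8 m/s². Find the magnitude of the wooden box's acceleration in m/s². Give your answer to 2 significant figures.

The horizontal push has components F cos 18° = 213.8 × 0.9511 = 203.345 N up the incline and F sin 18° = 213.8 × 0.3090 = 66.064 N pressing into the surface.
The normal force is therefore N = mg cos 18° + F sin 18° = 158.453 + 66.064 = 224.517 N, and kinetic friction down the slope is μN = 0.48 × 224.517 = 107.768 N.
Along the incline: F cos 18° − mg sin 18° − μN = ma, so 203.345 − 51.479 − 107.768 = 17 a, giving a = 2.5940 m/s².

2.6 m/s²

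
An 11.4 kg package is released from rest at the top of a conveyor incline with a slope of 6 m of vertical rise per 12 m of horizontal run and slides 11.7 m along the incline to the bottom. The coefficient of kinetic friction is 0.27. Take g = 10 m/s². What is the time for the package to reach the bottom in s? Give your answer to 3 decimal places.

The weight component along the incline is mg sin 26.57° = 50.982 N and the normal force is N = mg cos 26.57° = 101.965 N.
Friction up the slope is f = μN = 0.27 × 101.965 = 27.531 N, so the net downslope force is 50.982 − 27.531 = 23.451 N and a = 23.451 / 11.4 = 2.0571 m/s².
Starting from rest, L = ½at², so t = √(2L/a) = √(2 × 11.7 / 2.0571) = 3.3727 s.

3.373 s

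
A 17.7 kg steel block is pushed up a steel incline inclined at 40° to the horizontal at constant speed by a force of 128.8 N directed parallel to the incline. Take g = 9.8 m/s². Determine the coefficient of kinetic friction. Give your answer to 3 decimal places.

At constant speed ΣF = 0 along the incline. The applied 128.8 N acts up the slope; the weight component mg sin 40° = 111.498 N and kinetic friction μN both act down the slope.
So 128.8 = 111.498 + μ × 132.878, giving μ = (128.8 − 111.498) / 132.878 = 0.1302.

0.130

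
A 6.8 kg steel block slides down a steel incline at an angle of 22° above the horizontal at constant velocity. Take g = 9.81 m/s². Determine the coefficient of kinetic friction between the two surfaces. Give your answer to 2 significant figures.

At constant velocity the net force along the incline is zero: mg sin 22° = μ mg cos 22°.
So μ = tan 22° = 0.3746 / 0.9272 = 0.4040.

0.40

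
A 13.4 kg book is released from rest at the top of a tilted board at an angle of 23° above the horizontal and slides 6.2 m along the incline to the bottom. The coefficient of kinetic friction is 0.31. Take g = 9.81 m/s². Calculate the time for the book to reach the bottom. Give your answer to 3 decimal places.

The weight component along the incline is mg sin 23° = 51.363 N and the normal force is N = mg cos 23° = 121.004 N.
Friction up the slope is f = μN = 0.31 × 121.004 = 37.511 N, so the net downslope force is 51.363 − 37.511 = 13.852 N and a = 13.852 / 13.4 = 1.0337 m/s².
Starting from rest, L = ½at², so t = √(2L/a) = √(2 × 6.2 / 1.0337) = 3.4635 s.

3.463 s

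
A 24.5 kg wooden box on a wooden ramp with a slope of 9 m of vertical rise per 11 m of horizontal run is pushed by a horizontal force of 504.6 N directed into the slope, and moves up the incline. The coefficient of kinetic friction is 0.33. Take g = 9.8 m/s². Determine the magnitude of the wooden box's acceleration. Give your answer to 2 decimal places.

2.93 m/s²

The horizontal push has components F cos 39.29° = 504.6 × 0.7740 = 390.560 N up the incline and F sin 39.29° = 504.6 × 0.6332 = 319.513 N pressing into the surface.
The normal force is therefore N = mg cos 39.29° + F sin 39.29° = 185.837 + 319.513 = 505.350 N, and kinetic friction down the slope is μN = 0.33 × 505.350 = 166.766 N.
Along the incline: F cos 39.29° − mg sin 39.29° − μN = ma, so 390.560 − 152.031 − 166.766 = 24.5 a, giving a = 2.9291 m/s².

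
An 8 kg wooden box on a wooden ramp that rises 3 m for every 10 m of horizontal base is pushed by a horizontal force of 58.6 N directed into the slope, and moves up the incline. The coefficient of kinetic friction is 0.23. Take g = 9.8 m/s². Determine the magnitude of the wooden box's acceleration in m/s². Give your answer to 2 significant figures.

The horizontal push has components F cos 16.70° = 58.6 × 0.9578 = 56.127 N up the incline and F sin 16.70° = 58.6 × 0.2873 = 16.836 N pressing into the surface.
The normal force is therefore N = mg cos 16.70° + F sin 16.70° = 75.092 + 16.836 = 91.928 N, and kinetic friction down the slope is μN = 0.23 × 91.928 = 21.143 N.
Along the incline: F cos 16.70° − mg sin 16.70° − μN = ma, so 56.127 − 22.524 − 21.143 = 8 a, giving a = 1.5575 m/s².

1.6 m/s²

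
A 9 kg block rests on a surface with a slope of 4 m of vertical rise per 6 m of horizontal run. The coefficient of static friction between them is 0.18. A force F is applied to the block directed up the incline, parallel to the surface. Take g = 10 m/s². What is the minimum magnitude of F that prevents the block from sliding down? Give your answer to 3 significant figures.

The normal force is N = mg cos 33.69° = 74.885 N. With F at its minimum the block is on the verge of sliding down, so static friction is at its maximum μ_s N = 0.18 × 74.885 = 13.479 N and acts up the slope.
Equilibrium along the incline: F + μ_s N = mg sin 33.69°, so F = 49.923 − 13.479 = 36.444 N.

36.4 N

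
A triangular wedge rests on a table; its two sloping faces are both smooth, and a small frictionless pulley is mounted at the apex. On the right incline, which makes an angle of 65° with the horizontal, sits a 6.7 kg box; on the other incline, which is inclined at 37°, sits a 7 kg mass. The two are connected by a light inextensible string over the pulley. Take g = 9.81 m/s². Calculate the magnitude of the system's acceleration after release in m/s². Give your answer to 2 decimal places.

Resolve each weight along its own incline: the 6.7 kg mass has component 6.7 × 9.81 × sin 65° = 59.569 N down its slope, and the 7 kg mass has 7 × 9.81 × sin 37° = 41.327 N down its slope.
The 6.7 kg side's 59.569 N exceeds the other side's 41.327 N, so that mass slides down and the 7 kg mass slides up. Taking that direction as positive, Newton's second law for the whole system gives 59.569 − 41.327 = (6.7 + 7) a, so a = 18.242 / 13.7 = 1.3315 m/s².

1.33 m/s²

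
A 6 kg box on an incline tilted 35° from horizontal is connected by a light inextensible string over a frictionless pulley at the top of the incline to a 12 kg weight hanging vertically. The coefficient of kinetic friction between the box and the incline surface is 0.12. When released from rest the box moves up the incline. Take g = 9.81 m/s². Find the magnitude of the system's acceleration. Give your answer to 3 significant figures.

4.34 m/s²

For the box on the incline: the weight component along the slope is m₁g sin 35° = 6 × 9.81 × 0.5736 = 33.762 N and the normal force is N = m₁g cos 35° = 48.215 N.
Kinetic friction opposes the box's motion up the incline: f = μN = 0.12 × 48.215 = 5.786 N acting down the slope.
Newton's second law for the box (up-slope positive): T − 33.762 − 5.786 = 6 a. For the hanging weight (downward positive): 12 × 9.81 − T = 12 a.
Adding the two equations eliminates T: 78.172 = 18 a, so a = 4.3429 m/s².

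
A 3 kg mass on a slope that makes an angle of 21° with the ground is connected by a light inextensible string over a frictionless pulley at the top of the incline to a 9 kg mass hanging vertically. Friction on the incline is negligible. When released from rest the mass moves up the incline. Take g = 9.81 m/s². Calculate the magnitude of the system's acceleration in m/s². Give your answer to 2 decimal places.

For the mass on the incline: the weight component along the slope is m₁g sin 21° = 3 × 9.81 × 0.3584 = 10.548 N and the normal force is N = m₁g cos 21° = 27.475 N.
Newton's second law for the mass (up-slope positive): T − 10.548 = 3 a. For the hanging mass (downward positive): 9 × 9.81 − T = 9 a.
Adding the two equations eliminates T: 77.742 = 12 a, so a = 6.4785 m/s².

6.48 m/s²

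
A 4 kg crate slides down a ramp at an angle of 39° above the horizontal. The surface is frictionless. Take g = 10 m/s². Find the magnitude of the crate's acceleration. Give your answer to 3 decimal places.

Resolving the weight along the incline: the component pulling the crate down the slope is mg sin 39° = 4 × 10 × 0.6293 = 25.172 N, and the normal force is N = mg cos 39° = 4 × 10 × 0.7771 = 31.084 N.
With no friction the net force along the incline is 25.172 N, so a = g sin 39° = 25.172 / 4 = 6.2930 m/s².

6.293 m/s²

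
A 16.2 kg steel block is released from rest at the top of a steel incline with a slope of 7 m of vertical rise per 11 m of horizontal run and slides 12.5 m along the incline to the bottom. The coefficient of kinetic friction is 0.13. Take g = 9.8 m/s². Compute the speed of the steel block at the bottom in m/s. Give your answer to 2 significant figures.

10 m/s

The weight component along the incline is mg sin 32.47° = 85.234 N and the normal force is N = mg cos 32.47° = 133.940 N.
Friction up the slope is f = μN = 0.13 × 133.940 = 17.412 N, so the net downslope force is 85.234 − 17.412 = 67.822 N and a = 67.822 / 16.2 = 4.1865 m/s².
Starting from rest over a distance of 12.5 m, v² = 2aL = 2 × 4.1865 × 12.5 = 104.6625, so v = 10.2305 m/s.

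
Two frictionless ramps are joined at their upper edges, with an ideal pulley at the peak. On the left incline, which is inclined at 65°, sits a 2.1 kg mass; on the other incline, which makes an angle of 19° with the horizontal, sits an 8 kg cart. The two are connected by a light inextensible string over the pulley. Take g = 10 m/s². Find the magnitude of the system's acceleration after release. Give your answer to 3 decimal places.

0.694 m/s²

Resolve each weight along its own incline: the 2.1 kg mass has component 2.1 × 10 × sin 65° = 19.032 N down its slope, and the 8 kg mass has 8 × 10 × sin 19° = 26.045 N down its slope.
The 8 kg side's 26.045 N exceeds the other side's 19.032 N, so that mass slides down and the 2.1 kg mass slides up. Taking that direction as positive, Newton's second law for the whole system gives 26.045 − 19.032 = (2.1 + 8) a, so a = 7.013 / 10.1 = 0.6944 m/s².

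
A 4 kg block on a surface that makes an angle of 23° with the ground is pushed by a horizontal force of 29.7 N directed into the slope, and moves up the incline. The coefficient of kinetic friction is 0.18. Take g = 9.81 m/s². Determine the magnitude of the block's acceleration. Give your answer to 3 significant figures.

0.854 m/s²

The horizontal push has components F cos 23° = 29.7 × 0.9205 = 27.339 N up the incline and F sin 23° = 29.7 × 0.3907 = 11.604 N pressing into the surface.
The normal force is therefore N = mg cos 23° + F sin 23° = 36.120 + 11.604 = 47.724 N, and kinetic friction down the slope is μN = 0.18 × 47.724 = 8.590 N.
Along the incline: F cos 23° − mg sin 23° − μN = ma, so 27.339 − 15.331 − 8.590 = 4 a, giving a = 0.8545 m/s².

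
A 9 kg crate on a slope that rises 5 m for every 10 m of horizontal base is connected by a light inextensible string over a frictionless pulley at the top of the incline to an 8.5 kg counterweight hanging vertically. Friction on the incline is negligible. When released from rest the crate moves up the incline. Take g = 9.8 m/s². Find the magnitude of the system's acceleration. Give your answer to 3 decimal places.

2.506 m/s²

For the crate on the incline: the weight component along the slope is m₁g sin 26.57° = 9 × 9.8 × 0.4472 = 39.443 N and the normal force is N = m₁g cos 26.57° = 78.888 N.
Newton's second law for the crate (up-slope positive): T − 39.443 = 9 a. For the hanging counterweight (downward positive): 8.5 × 9.8 − T = 8.5 a.
Adding the two equations eliminates T: 43.857 = 17.5 a, so a = 2.5061 m/s².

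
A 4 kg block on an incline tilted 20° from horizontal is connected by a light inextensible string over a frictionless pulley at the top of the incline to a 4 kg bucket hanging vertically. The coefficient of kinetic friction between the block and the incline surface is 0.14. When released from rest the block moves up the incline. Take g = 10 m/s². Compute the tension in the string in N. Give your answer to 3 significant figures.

For the block on the incline: the weight component along the slope is m₁g sin 20° = 4 × 10 × 0.3420 = 13.680 N and the normal force is N = m₁g cos 20° = 37.588 N.
Kinetic friction opposes the block's motion up the incline: f = μN = 0.14 × 37.588 = 5.262 N acting down the slope.
Newton's second law for the block (up-slope positive): T − 13.680 − 5.262 = 4 a. For the hanging bucket (downward positive): 4 × 10 − T = 4 a.
Adding the two equations eliminates T: 21.058 = 8 a, so a = 2.6322 m/s².
Then from the hanging bucket's equation, T = 4 × (10 − 2.6322) = 29.471 N.

29.5 N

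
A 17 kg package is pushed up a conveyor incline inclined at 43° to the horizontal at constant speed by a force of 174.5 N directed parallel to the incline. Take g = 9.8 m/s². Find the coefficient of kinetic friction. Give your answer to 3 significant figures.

At constant speed ΣF = 0 along the incline. The applied 174.5 N acts up the slope; the weight component mg sin 43° = 113.621 N and kinetic friction μN both act down the slope.
So 174.5 = 113.621 + μ × 121.844, giving μ = (174.5 − 113.621) / 121.844 = 0.4996.

0.500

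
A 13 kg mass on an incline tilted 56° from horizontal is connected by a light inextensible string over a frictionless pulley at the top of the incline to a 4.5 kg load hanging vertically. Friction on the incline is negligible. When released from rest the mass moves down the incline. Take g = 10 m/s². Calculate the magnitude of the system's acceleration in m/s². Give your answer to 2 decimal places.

3.59 m/s²

For the mass on the incline: the weight component along the slope is m₁g sin 56° = 13 × 10 × 0.8290 = 107.770 N and the normal force is N = m₁g cos 56° = 72.695 N.
Newton's second law for the mass (down-slope positive): 107.770 − T = 13 a. For the hanging load (upward positive): T − 4.5 × 10 = 4.5 a.
Adding the two equations eliminates T: 62.770 = 17.5 a, so a = 3.5869 m/s².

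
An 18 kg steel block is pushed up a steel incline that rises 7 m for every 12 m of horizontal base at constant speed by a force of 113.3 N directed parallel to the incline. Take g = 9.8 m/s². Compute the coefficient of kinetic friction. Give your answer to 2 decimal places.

0.16

At constant speed ΣF = 0 along the incline. The applied 113.3 N acts up the slope; the weight component mg sin 30.26° = 88.883 N and kinetic friction μN both act down the slope.
So 113.3 = 88.883 + μ × 152.371, giving μ = (113.3 − 88.883) / 152.371 = 0.1602.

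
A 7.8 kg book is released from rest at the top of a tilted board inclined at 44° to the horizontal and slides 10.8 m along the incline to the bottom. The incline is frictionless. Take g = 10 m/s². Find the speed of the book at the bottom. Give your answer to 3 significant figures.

The weight component along the incline is mg sin 44° = 54.183 N and the normal force is N = mg cos 44° = 56.109 N.
With no friction, a = g sin 44° = 6.9466 m/s².
Starting from rest over a distance of 10.8 m, v² = 2aL = 2 × 6.9466 × 10.8 = 150.0466, so v = 12.2494 m/s.

12.2 m/s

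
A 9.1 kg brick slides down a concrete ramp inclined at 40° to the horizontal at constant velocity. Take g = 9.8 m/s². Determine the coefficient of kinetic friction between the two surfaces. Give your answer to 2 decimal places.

At constant velocity the net force along the incline is zero: mg sin 40° = μ mg cos 40°.
So μ = tan 40° = 0.6428 / 0.7660 = 0.8392.

0.84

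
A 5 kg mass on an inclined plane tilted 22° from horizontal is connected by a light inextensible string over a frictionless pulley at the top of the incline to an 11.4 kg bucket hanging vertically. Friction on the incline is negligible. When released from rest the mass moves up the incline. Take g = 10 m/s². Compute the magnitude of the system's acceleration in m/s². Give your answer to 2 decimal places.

5.81 m/s²

For the mass on the incline: the weight component along the slope is m₁g sin 22° = 5 × 10 × 0.3746 = 18.730 N and the normal force is N = m₁g cos 22° = 46.359 N.
Newton's second law for the mass (up-slope positive): T − 18.730 = 5 a. For the hanging bucket (downward positive): 11.4 × 10 − T = 11.4 a.
Adding the two equations eliminates T: 95.270 = 16.4 a, so a = 5.8091 m/s².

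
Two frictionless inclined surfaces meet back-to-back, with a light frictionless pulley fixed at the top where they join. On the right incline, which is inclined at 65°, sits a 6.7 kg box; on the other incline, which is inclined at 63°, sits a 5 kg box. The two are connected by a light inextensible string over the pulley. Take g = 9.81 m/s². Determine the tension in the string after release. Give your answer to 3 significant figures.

50.5 N

Resolve each weight along its own incline: the 6.7 kg mass has component 6.7 × 9.81 × sin 65° = 59.569 N down its slope, and the 5 kg mass has 5 × 9.81 × sin 63° = 43.704 N down its slope.
The 6.7 kg side's 59.569 N exceeds the other side's 43.704 N, so that mass slides down and the 5 kg mass slides up. Taking that direction as positive, Newton's second law for the whole system gives 59.569 − 43.704 = (6.7 + 5) a, so a = 15.865 / 11.7 = 1.3560 m/s².
For the 5 kg mass (up-slope positive): T − 43.704 = 5 × 1.3560, so T = 50.484 N.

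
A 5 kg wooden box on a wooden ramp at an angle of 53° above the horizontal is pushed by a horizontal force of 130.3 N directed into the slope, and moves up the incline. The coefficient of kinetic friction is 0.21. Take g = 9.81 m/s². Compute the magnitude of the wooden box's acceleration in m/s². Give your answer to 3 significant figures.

2.24 m/s²

The horizontal push has components F cos 53° = 130.3 × 0.6018 = 78.415 N up the incline and F sin 53° = 130.3 × 0.7986 = 104.058 N pressing into the surface.
The normal force is therefore N = mg cos 53° + F sin 53° = 29.518 + 104.058 = 133.576 N, and kinetic friction down the slope is μN = 0.21 × 133.576 = 28.051 N.
Along the incline: F cos 53° − mg sin 53° − μN = ma, so 78.415 − 39.171 − 28.051 = 5 a, giving a = 2.2386 m/s².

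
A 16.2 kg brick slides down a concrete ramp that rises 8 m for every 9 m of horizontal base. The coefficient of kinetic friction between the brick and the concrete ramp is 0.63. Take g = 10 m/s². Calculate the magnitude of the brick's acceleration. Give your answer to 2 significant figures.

Resolving the weight along the incline: the component pulling the brick down the slope is mg sin 41.63° = 16.2 × 10 × 0.6644 = 107.633 N, and the normal force is N = mg cos 41.63° = 16.2 × 10 × 0.7474 = 121.079 N.
Kinetic friction acts up the slope with magnitude f = μN = 0.63 × 121.079 = 76.280 N.
Net force along the incline is 107.633 − 76.280 = 31.353 N, so a = 31.353 / 16.2 = 1.9354 m/s².

1.9 m/s²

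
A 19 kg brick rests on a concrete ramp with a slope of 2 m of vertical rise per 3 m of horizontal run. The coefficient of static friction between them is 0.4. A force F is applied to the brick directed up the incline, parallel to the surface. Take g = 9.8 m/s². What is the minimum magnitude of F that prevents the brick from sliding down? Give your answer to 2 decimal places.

The normal force is N = mg cos 33.69° = 154.928 N. With F at its minimum the brick is on the verge of sliding down, so static friction is at its maximum μ_s N = 0.4 × 154.928 = 61.971 N and acts up the slope.
Equilibrium along the incline: F + μ_s N = mg sin 33.69°, so F = 103.285 − 61.971 = 41.314 N.

41.31 N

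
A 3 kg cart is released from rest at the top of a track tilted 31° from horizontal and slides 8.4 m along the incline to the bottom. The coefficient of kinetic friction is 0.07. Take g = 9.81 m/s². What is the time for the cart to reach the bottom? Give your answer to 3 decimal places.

1.940 s

The weight component along the incline is mg sin 31° = 15.158 N and the normal force is N = mg cos 31° = 25.226 N.
Friction up the slope is f = μN = 0.07 × 25.226 = 1.766 N, so the net downslope force is 15.158 − 1.766 = 13.392 N and a = 13.392 / 3 = 4.4640 m/s².
Starting from rest, L = ½at², so t = √(2L/a) = √(2 × 8.4 / 4.4640) = 1.9400 s.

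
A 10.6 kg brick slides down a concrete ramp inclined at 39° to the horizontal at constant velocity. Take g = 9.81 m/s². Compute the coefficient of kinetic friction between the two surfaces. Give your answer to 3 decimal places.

At constant velocity the net force along the incline is zero: mg sin 39° = μ mg cos 39°.
So μ = tan 39° = 0.6293 / 0.7771 = 0.8098.

0.810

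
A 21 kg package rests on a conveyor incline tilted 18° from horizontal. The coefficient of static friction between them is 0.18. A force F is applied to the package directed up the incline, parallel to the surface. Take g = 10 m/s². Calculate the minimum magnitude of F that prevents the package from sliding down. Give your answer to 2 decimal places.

The normal force is N = mg cos 18° = 199.722 N. With F at its minimum the package is on the verge of sliding down, so static friction is at its maximum μ_s N = 0.18 × 199.722 = 35.950 N and acts up the slope.
Equilibrium along the incline: F + μ_s N = mg sin 18°, so F = 64.894 − 35.950 = 28.944 N.

28.94 N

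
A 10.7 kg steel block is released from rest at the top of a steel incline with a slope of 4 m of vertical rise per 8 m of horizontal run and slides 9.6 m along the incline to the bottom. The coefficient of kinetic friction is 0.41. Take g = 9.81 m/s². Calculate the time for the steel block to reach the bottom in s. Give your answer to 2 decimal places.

The weight component along the incline is mg sin 26.57° = 46.943 N and the normal force is N = mg cos 26.57° = 93.885 N.
Friction up the slope is f = μN = 0.41 × 93.885 = 38.493 N, so the net downslope force is 46.943 − 38.493 = 8.450 N and a = 8.450 / 10.7 = 0.7897 m/s².
Starting from rest, L = ½at², so t = √(2L/a) = √(2 × 9.6 / 0.7897) = 4.9308 s.

4.93 s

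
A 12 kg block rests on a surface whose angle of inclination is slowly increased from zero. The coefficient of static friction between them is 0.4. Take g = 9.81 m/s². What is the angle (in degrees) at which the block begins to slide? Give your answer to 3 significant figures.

At the threshold of sliding, static friction is at its maximum μ_s N and exactly balances the weight component along the incline: mg sin θ = μ_s mg cos θ.
Hence tan θ = μ_s = 0.4, so θ = arctan(0.4) = 21.8014°.

21.8°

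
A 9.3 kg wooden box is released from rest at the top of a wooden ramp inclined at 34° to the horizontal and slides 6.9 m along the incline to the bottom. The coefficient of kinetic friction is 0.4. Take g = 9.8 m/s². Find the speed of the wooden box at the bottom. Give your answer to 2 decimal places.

The weight component along the incline is mg sin 34° = 50.965 N and the normal force is N = mg cos 34° = 75.558 N.
Friction up the slope is f = μN = 0.4 × 75.558 = 30.223 N, so the net downslope force is 50.965 − 30.223 = 20.742 N and a = 20.742 / 9.3 = 2.2303 m/s².
Starting from rest over a distance of 6.9 m, v² = 2aL = 2 × 2.2303 × 6.9 = 30.7781, so v = 5.5478 m/s.

5.55 m/s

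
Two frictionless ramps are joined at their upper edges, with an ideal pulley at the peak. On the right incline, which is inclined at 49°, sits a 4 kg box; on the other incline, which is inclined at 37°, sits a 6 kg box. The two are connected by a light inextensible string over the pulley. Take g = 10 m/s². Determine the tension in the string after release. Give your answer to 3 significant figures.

Resolve each weight along its own incline: the 4 kg mass has component 4 × 10 × sin 49° = 30.188 N down its slope, and the 6 kg mass has 6 × 10 × sin 37° = 36.109 N down its slope.
The 6 kg side's 36.109 N exceeds the other side's 30.188 N, so that mass slides down and the 4 kg mass slides up. Taking that direction as positive, Newton's second law for the whole system gives 36.109 − 30.188 = (4 + 6) a, so a = 5.921 / 10 = 0.5921 m/s².
For the 4 kg mass (up-slope positive): T − 30.188 = 4 × 0.5921, so T = 32.556 N.

32.6 N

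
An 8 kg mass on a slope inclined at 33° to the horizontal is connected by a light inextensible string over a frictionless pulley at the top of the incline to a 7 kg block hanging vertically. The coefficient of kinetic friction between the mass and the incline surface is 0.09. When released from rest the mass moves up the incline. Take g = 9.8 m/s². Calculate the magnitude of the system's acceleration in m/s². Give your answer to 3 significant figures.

For the mass on the incline: the weight component along the slope is m₁g sin 33° = 8 × 9.8 × 0.5446 = 42.697 N and the normal force is N = m₁g cos 33° = 65.752 N.
Kinetic friction opposes the mass's motion up the incline: f = μN = 0.09 × 65.752 = 5.918 N acting down the slope.
Newton's second law for the mass (up-slope positive): T − 42.697 − 5.918 = 8 a. For the hanging block (downward positive): 7 × 9.8 − T = 7 a.
Adding the two equations eliminates T: 19.985 = 15 a, so a = 1.3323 m/s².

1.33 m/s²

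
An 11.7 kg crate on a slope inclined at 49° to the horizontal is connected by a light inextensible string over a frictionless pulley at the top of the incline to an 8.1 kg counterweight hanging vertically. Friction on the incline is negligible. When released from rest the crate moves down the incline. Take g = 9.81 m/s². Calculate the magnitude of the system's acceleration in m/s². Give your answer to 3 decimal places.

For the crate on the incline: the weight component along the slope is m₁g sin 49° = 11.7 × 9.81 × 0.7547 = 86.622 N and the normal force is N = m₁g cos 49° = 75.300 N.
Newton's second law for the crate (down-slope positive): 86.622 − T = 11.7 a. For the hanging counterweight (upward positive): T − 8.1 × 9.81 = 8.1 a.
Adding the two equations eliminates T: 7.161 = 19.8 a, so a = 0.3617 m/s².

0.362 m/s²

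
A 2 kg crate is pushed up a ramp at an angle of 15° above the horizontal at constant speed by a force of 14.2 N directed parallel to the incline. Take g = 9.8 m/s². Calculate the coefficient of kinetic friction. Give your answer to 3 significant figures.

0.482

At constant speed ΣF = 0 along the incline. The applied 14.2 N acts up the slope; the weight component mg sin 15° = 5.073 N and kinetic friction μN both act down the slope.
So 14.2 = 5.073 + μ × 18.932, giving μ = (14.2 − 5.073) / 18.932 = 0.4821.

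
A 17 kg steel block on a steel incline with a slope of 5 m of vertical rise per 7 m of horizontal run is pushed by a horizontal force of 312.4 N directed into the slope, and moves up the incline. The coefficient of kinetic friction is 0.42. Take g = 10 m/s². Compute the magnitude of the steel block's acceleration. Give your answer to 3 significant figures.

The horizontal push has components F cos 35.54° = 312.4 × 0.8137 = 254.200 N up the incline and F sin 35.54° = 312.4 × 0.5812 = 181.567 N pressing into the surface.
The normal force is therefore N = mg cos 35.54° + F sin 35.54° = 138.329 + 181.567 = 319.896 N, and kinetic friction down the slope is μN = 0.42 × 319.896 = 134.356 N.
Along the incline: F cos 35.54° − mg sin 35.54° − μN = ma, so 254.200 − 98.804 − 134.356 = 17 a, giving a = 1.2376 m/s².

1.24 m/s²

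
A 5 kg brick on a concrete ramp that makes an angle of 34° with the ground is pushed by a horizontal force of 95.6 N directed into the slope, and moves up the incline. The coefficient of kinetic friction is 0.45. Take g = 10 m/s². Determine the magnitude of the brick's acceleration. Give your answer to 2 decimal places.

1.72 m/s²

The horizontal push has components F cos 34° = 95.6 × 0.8290 = 79.252 N up the incline and F sin 34° = 95.6 × 0.5592 = 53.460 N pressing into the surface.
The normal force is therefore N = mg cos 34° + F sin 34° = 41.450 + 53.460 = 94.910 N, and kinetic friction down the slope is μN = 0.45 × 94.910 = 42.709 N.
Along the incline: F cos 34° − mg sin 34° − μN = ma, so 79.252 − 27.960 − 42.709 = 5 a, giving a = 1.7166 m/s².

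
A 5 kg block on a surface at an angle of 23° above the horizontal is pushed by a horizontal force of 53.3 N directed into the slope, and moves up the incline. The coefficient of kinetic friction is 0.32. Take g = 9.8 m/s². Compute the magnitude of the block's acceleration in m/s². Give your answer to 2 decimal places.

The horizontal push has components F cos 23° = 53.3 × 0.9205 = 49.063 N up the incline and F sin 23° = 53.3 × 0.3907 = 20.824 N pressing into the surface.
The normal force is therefore N = mg cos 23° + F sin 23° = 45.105 + 20.824 = 65.929 N, and kinetic friction down the slope is μN = 0.32 × 65.929 = 21.097 N.
Along the incline: F cos 23° − mg sin 23° − μN = ma, so 49.063 − 19.144 − 21.097 = 5 a, giving a = 1.7644 m/s².

1.76 m/s²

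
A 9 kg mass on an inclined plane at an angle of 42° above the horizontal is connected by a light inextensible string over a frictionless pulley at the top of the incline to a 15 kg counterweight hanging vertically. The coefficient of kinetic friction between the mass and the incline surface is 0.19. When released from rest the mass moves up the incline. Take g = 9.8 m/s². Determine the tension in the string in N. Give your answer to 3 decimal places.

99.794 N

For the mass on the incline: the weight component along the slope is m₁g sin 42° = 9 × 9.8 × 0.6691 = 59.015 N and the normal force is N = m₁g cos 42° = 65.545 N.
Kinetic friction opposes the mass's motion up the incline: f = μN = 0.19 × 65.545 = 12.454 N acting down the slope.
Newton's second law for the mass (up-slope positive): T − 59.015 − 12.454 = 9 a. For the hanging counterweight (downward positive): 15 × 9.8 − T = 15 a.
Adding the two equations eliminates T: 75.531 = 24 a, so a = 3.1471 m/s².
Then from the hanging counterweight's equation, T = 15 × (9.8 − 3.1471) = 99.794 N.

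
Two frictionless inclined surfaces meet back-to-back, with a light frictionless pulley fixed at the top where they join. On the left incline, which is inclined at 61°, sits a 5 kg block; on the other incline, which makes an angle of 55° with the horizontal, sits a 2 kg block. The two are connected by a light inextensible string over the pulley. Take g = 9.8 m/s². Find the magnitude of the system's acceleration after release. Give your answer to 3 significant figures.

Resolve each weight along its own incline: the 5 kg mass has component 5 × 9.8 × sin 61° = 42.856 N down its slope, and the 2 kg mass has 2 × 9.8 × sin 55° = 16.055 N down its slope.
The 5 kg side's 42.856 N exceeds the other side's 16.055 N, so that mass slides down and the 2 kg mass slides up. Taking that direction as positive, Newton's second law for the whole system gives 42.856 − 16.055 = (5 + 2) a, so a = 26.801 / 7 = 3.8287 m/s².

3.83 m/s²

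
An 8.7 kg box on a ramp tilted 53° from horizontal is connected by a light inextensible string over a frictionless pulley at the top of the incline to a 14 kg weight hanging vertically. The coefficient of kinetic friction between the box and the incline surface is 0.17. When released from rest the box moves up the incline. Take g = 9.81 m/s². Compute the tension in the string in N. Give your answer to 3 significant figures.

For the box on the incline: the weight component along the slope is m₁g sin 53° = 8.7 × 9.81 × 0.7986 = 68.158 N and the normal force is N = m₁g cos 53° = 51.363 N.
Kinetic friction opposes the box's motion up the incline: f = μN = 0.17 × 51.363 = 8.732 N acting down the slope.
Newton's second law for the box (up-slope positive): T − 68.158 − 8.732 = 8.7 a. For the hanging weight (downward positive): 14 × 9.81 − T = 14 a.
Adding the two equations eliminates T: 60.450 = 22.7 a, so a = 2.6630 m/s².
Then from the hanging weight's equation, T = 14 × (9.81 − 2.6630) = 100.058 N.

100 N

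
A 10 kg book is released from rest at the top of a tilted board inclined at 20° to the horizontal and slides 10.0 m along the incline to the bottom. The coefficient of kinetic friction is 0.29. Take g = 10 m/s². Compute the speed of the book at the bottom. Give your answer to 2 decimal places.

3.73 m/s

The weight component along the incline is mg sin 20° = 34.202 N and the normal force is N = mg cos 20° = 93.969 N.
Friction up the slope is f = μN = 0.29 × 93.969 = 27.251 N, so the net downslope force is 34.202 − 27.251 = 6.951 N and a = 6.951 / 10 = 0.6951 m/s².
Starting from rest over a distance of 10.0 m, v² = 2aL = 2 × 0.6951 × 10.0 = 13.9020, so v = 3.7285 m/s.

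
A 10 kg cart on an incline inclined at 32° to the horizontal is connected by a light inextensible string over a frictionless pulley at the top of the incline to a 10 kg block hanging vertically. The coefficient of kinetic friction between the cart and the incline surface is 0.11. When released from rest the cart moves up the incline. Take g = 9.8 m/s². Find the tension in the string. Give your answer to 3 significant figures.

79.5 N

For the cart on the incline: the weight component along the slope is m₁g sin 32° = 10 × 9.8 × 0.5299 = 51.930 N and the normal force is N = m₁g cos 32° = 83.109 N.
Kinetic friction opposes the cart's motion up the incline: f = μN = 0.11 × 83.109 = 9.142 N acting down the slope.
Newton's second law for the cart (up-slope positive): T − 51.930 − 9.142 = 10 a. For the hanging block (downward positive): 10 × 9.8 − T = 10 a.
Adding the two equations eliminates T: 36.928 = 20 a, so a = 1.8464 m/s².
Then from the hanging block's equation, T = 10 × (9.8 − 1.8464) = 79.536 N.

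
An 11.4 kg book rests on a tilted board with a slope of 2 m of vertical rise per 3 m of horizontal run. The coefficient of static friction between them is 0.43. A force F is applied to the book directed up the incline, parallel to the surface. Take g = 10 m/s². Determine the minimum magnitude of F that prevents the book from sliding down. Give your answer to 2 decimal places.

22.45 N

The normal force is N = mg cos 33.69° = 94.854 N. With F at its minimum the book is on the verge of sliding down, so static friction is at its maximum μ_s N = 0.43 × 94.854 = 40.787 N and acts up the slope.
Equilibrium along the incline: F + μ_s N = mg sin 33.69°, so F = 63.236 − 40.787 = 22.449 N.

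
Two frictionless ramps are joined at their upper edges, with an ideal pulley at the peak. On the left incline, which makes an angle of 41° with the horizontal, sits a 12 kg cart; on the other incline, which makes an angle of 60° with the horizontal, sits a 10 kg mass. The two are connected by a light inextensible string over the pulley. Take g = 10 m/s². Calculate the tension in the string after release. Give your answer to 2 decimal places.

83.02 N

Resolve each weight along its own incline: the 12 kg mass has component 12 × 10 × sin 41° = 78.727 N down its slope, and the 10 kg mass has 10 × 10 × sin 60° = 86.603 N down its slope.
The 10 kg side's 86.603 N exceeds the other side's 78.727 N, so that mass slides down and the 12 kg mass slides up. Taking that direction as positive, Newton's second law for the whole system gives 86.603 − 78.727 = (12 + 10) a, so a = 7.876 / 22 = 0.3580 m/s².
For the 12 kg mass (up-slope positive): T − 78.727 = 12 × 0.3580, so T = 83.023 N.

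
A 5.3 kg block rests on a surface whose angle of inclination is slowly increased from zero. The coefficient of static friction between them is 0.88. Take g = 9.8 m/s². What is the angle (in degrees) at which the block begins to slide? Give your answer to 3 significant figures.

41.3°

At the threshold of sliding, static friction is at its maximum μ_s N and exactly balances the weight component along the incline: mg sin θ = μ_s mg cos θ.
Hence tan θ = μ_s = 0.88, so θ = arctan(0.88) = 41.3478°.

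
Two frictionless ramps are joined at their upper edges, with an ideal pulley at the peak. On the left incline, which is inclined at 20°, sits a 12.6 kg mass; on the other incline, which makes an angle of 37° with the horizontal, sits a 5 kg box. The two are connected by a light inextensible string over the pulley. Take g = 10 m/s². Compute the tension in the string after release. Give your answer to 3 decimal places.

33.785 N

Resolve each weight along its own incline: the 12.6 kg mass has component 12.6 × 10 × sin 20° = 43.095 N down its slope, and the 5 kg mass has 5 × 10 × sin 37° = 30.091 N down its slope.
The 12.6 kg side's 43.095 N exceeds the other side's 30.091 N, so that mass slides down and the 5 kg mass slides up. Taking that direction as positive, Newton's second law for the whole system gives 43.095 − 30.091 = (12.6 + 5) a, so a = 13.004 / 17.6 = 0.7389 m/s².
For the 5 kg mass (up-slope positive): T − 30.091 = 5 × 0.7389, so T = 33.785 N.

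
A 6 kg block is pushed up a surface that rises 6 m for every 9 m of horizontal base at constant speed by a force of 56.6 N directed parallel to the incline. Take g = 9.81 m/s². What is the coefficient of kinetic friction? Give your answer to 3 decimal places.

0.489

At constant speed ΣF = 0 along the incline. The applied 56.6 N acts up the slope; the weight component mg sin 33.69° = 32.650 N and kinetic friction μN both act down the slope.
So 56.6 = 32.650 + μ × 48.974, giving μ = (56.6 − 32.650) / 48.974 = 0.4890.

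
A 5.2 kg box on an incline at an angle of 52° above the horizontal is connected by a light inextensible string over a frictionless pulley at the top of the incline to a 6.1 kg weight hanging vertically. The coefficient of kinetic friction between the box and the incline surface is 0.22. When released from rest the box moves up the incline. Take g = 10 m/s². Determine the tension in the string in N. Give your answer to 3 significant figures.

54.0 N

For the box on the incline: the weight component along the slope is m₁g sin 52° = 5.2 × 10 × 0.7880 = 40.976 N and the normal force is N = m₁g cos 52° = 32.014 N.
Kinetic friction opposes the box's motion up the incline: f = μN = 0.22 × 32.014 = 7.043 N acting down the slope.
Newton's second law for the box (up-slope positive): T − 40.976 − 7.043 = 5.2 a. For the hanging weight (downward positive): 6.1 × 10 − T = 6.1 a.
Adding the two equations eliminates T: 12.981 = 11.3 a, so a = 1.1488 m/s².
Then from the hanging weight's equation, T = 6.1 × (10 − 1.1488) = 53.992 N.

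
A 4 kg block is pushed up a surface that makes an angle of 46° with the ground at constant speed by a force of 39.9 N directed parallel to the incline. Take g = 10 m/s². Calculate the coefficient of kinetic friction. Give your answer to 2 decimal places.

0.40

At constant speed ΣF = 0 along the incline. The applied 39.9 N acts up the slope; the weight component mg sin 46° = 28.774 N and kinetic friction μN both act down the slope.
So 39.9 = 28.774 + μ × 27.786, giving μ = (39.9 − 28.774) / 27.786 = 0.4004.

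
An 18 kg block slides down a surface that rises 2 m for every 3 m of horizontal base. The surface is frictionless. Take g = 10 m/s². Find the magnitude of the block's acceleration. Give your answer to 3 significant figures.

Resolving the weight along the incline: the component pulling the block down the slope is mg sin 33.69° = 18 × 10 × 0.5547 = 99.846 N, and the normal force is N = mg cos 33.69° = 18 × 10 × 0.8321 = 149.778 N.
With no friction the net force along the incline is 99.846 N, so a = g sin 33.69° = 99.846 / 18 = 5.5470 m/s².

5.55 m/s²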